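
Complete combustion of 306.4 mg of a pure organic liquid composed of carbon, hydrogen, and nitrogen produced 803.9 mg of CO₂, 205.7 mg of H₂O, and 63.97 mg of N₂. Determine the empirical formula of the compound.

mol C = 0.8039 g CO₂ ÷ 44.009 g/mol = 0.018267 mol
mol H = 2 × 0.2057 g H₂O ÷ 18.015 g/mol = 0.022837 mol
mol N = 2 × 0.06397 g N₂ ÷ 28.014 g/mol = 0.0045670 mol
Divide by the smallest (0.0045670 mol): C 4.000, H 5.000, N 1.000

C4H5N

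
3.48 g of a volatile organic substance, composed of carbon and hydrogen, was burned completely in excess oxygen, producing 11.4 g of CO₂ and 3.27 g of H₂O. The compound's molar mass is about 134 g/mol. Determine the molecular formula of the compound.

C10H14

mol C = 11.4 g CO₂ ÷ 44.009 g/mol = 0.2590 mol
mol H = 2 × 3.27 g H₂O ÷ 18.015 g/mol = 0.3630 mol
Divide by the smallest (0.2590 mol): C 1.000, H 1.401
Multiplying each by 5 gives whole numbers: C 5.00, H 7.01
Empirical formula: C5H7
Empirical-formula mass = 67.11 g/mol; 134 ÷ 67.11 ≈ 2, so the molecular formula is C10H14.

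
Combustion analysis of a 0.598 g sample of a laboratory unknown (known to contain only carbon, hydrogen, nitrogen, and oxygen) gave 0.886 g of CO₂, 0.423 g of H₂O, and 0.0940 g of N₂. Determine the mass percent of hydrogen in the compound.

7.9%

mol C = 0.886 g CO₂ ÷ 44.009 g/mol = 0.02013 mol
mol H = 2 × 0.423 g H₂O ÷ 18.015 g/mol = 0.04696 mol
mol N = 2 × 0.0940 g N₂ ÷ 28.014 g/mol = 0.006711 mol
mass O = 0.598 − (0.2418 + 0.04734 + 0.09400) = 0.2149 g → mol O = 0.2149 ÷ 15.999 = 0.01343 mol
mass % H = 0.04734 g ÷ 0.598 g × 100%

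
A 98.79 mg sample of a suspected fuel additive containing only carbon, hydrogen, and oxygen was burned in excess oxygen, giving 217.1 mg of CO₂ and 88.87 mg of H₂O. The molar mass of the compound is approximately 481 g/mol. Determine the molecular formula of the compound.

C24H48O9

mol C = 0.2171 g CO₂ ÷ 44.009 g/mol = 0.0049331 mol
mol H = 2 × 0.08887 g H₂O ÷ 18.015 g/mol = 0.0098662 mol
mass O = 0.09879 − (0.059251 + 0.0099452) = 0.029594 g → mol O = 0.029594 ÷ 15.999 = 0.0018497 mol
Divide by the smallest (0.0018497 mol): C 2.667, H 5.334, O 1.000
Multiplying each by 3 gives whole numbers: C 8.00, H 16.00, O 3.00
Empirical formula: C8H16O3
Empirical-formula mass = 160.21 g/mol; 481 ÷ 160.21 ≈ 3, so the molecular formula is C24H48O9.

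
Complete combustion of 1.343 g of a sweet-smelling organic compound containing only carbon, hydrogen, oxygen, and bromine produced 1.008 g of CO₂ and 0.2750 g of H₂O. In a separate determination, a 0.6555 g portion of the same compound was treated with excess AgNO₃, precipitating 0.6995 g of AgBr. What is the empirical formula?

mol C = 1.008 g CO₂ ÷ 44.009 g/mol = 0.022904 mol
mol H = 2 × 0.2750 g H₂O ÷ 18.015 g/mol = 0.030530 mol
From the AgBr data: mol Br per gram of compound = (0.6995 ÷ 187.772) ÷ 0.6555 = 0.0056831 mol/g, so in the 1.343 g combustion sample mol Br = 0.0076324 mol
mass O = 1.343 − (0.27510 + 0.030774 + 0.60986) = 0.42726 g → mol O = 0.42726 ÷ 15.999 = 0.026706 mol
Divide by the smallest (0.0076324 mol): C 3.001, H 4.000, Br 1.000, O 3.499
Multiplying each by 2 gives whole numbers: C 6.00, H 8.00, Br 2.00, O 7.00

C6H8Br2O7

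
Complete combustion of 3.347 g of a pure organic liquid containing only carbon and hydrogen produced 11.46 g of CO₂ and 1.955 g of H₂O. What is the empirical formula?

mol C = 11.46 g CO₂ ÷ 44.009 g/mol = 0.26040 mol
mol H = 2 × 1.955 g H₂O ÷ 18.015 g/mol = 0.21704 mol
Divide by the smallest (0.21704 mol): C 1.200, H 1.000
Multiplying each by 5 gives whole numbers: C 6.00, H 5.00

C6H5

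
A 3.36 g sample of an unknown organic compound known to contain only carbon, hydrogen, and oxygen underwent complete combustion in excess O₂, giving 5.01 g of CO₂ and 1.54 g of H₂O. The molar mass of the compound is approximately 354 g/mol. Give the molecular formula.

C12H18O12

mol C = 5.01 g CO₂ ÷ 44.009 g/mol = 0.1138 mol
mol H = 2 × 1.54 g H₂O ÷ 18.015 g/mol = 0.1710 mol
mass O = 3.36 − (1.367 + 0.1723) = 1.820 g → mol O = 1.820 ÷ 15.999 = 0.1138 mol
Divide by the smallest (0.1138 mol): C 1.001, H 1.503, O 1.000
Multiplying each by 2 gives whole numbers: C 2.00, H 3.01, O 2.00
Empirical formula: C2H3O2
Empirical-formula mass = 59.04 g/mol; 354 ÷ 59.04 ≈ 6, so the molecular formula is C12H18O12.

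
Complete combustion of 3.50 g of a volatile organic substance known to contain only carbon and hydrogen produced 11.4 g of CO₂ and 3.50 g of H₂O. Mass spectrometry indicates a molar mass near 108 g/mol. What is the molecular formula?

C8H12

mol C = 11.4 g CO₂ ÷ 44.009 g/mol = 0.2590 mol
mol H = 2 × 3.50 g H₂O ÷ 18.015 g/mol = 0.3886 mol
Divide by the smallest (0.2590 mol): C 1.000, H 1.500
Multiplying each by 2 gives whole numbers: C 2.00, H 3.00
Empirical formula: C2H3
Empirical-formula mass = 27.05 g/mol; 108 ÷ 27.05 ≈ 4, so the molecular formula is C8H12.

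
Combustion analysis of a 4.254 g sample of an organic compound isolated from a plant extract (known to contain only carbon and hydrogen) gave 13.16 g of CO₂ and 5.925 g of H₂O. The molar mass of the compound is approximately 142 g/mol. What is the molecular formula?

C10H22

mol C = 13.16 g CO₂ ÷ 44.009 g/mol = 0.29903 mol
mol H = 2 × 5.925 g H₂O ÷ 18.015 g/mol = 0.65779 mol
Divide by the smallest (0.29903 mol): C 1.000, H 2.200
Multiplying each by 5 gives whole numbers: C 5.00, H 11.00
Empirical formula: C5H11
Empirical-formula mass = 71.14 g/mol; 142 ÷ 71.14 ≈ 2, so the molecular formula is C10H22.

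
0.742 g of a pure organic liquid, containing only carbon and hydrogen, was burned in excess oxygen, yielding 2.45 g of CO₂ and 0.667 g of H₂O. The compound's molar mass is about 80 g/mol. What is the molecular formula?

mol C = 2.45 g CO₂ ÷ 44.009 g/mol = 0.05567 mol
mol H = 2 × 0.667 g H₂O ÷ 18.015 g/mol = 0.07405 mol
Divide by the smallest (0.05567 mol): C 1.000, H 1.330
Multiplying each by 3 gives whole numbers: C 3.00, H 3.99
Empirical formula: C3H4
Empirical-formula mass = 40.06 g/mol; 80 ÷ 40.06 ≈ 2, so the molecular formula is C6H8.

C6H8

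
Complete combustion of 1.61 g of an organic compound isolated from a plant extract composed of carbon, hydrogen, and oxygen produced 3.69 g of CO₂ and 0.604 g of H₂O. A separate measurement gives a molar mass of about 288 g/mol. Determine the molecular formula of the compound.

C15H12O6

mol C = 3.69 g CO₂ ÷ 44.009 g/mol = 0.08385 mol
mol H = 2 × 0.604 g H₂O ÷ 18.015 g/mol = 0.06706 mol
mass O = 1.61 − (1.007 + 0.06759) = 0.5353 g → mol O = 0.5353 ÷ 15.999 = 0.03346 mol
Divide by the smallest (0.03346 mol): C 2.506, H 2.004, O 1.000
Multiplying each by 2 gives whole numbers: C 5.01, H 4.01, O 2.00
Empirical formula: C5H4O2
Empirical-formula mass = 96.08 g/mol; 288 ÷ 96.08 ≈ 3, so the molecular formula is C15H12O6.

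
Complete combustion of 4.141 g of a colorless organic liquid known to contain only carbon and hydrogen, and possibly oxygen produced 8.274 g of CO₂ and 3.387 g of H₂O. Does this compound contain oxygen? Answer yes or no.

mol C = 8.274 g CO₂ ÷ 44.009 g/mol = 0.18801 mol
mol H = 2 × 3.387 g H₂O ÷ 18.015 g/mol = 0.37602 mol
C and H account for only 2.6372 g of the 4.141 g sample; the remaining 1.5038 g must be oxygen.

yes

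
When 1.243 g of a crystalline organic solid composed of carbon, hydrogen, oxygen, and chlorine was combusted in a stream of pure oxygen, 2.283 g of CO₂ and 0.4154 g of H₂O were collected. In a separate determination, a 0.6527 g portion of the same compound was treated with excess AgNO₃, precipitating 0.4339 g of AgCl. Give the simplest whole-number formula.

C9H8ClO4

mol C = 2.283 g CO₂ ÷ 44.009 g/mol = 0.051876 mol
mol H = 2 × 0.4154 g H₂O ÷ 18.015 g/mol = 0.046117 mol
From the AgCl data: mol Cl per gram of compound = (0.4339 ÷ 143.318) ÷ 0.6527 = 0.0046385 mol/g, so in the 1.243 g combustion sample mol Cl = 0.0057656 mol
mass O = 1.243 − (0.62308 + 0.046486 + 0.20439) = 0.36904 g → mol O = 0.36904 ÷ 15.999 = 0.023067 mol
Divide by the smallest (0.0057656 mol): C 8.997, H 7.999, Cl 1.000, O 4.001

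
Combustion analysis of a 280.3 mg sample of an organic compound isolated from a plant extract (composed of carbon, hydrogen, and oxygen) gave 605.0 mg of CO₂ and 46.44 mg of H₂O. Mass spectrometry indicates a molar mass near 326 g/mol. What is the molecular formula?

C16H6O8

mol C = 0.6050 g CO₂ ÷ 44.009 g/mol = 0.013747 mol
mol H = 2 × 0.04644 g H₂O ÷ 18.015 g/mol = 0.0051557 mol
mass O = 0.2803 − (0.16512 + 0.0051969) = 0.10999 g → mol O = 0.10999 ÷ 15.999 = 0.0068745 mol
Divide by the smallest (0.0051557 mol): C 2.666, H 1.000, O 1.333
Multiplying each by 3 gives whole numbers: C 8.00, H 3.00, O 4.00
Empirical formula: C8H3O4
Empirical-formula mass = 163.11 g/mol; 326 ÷ 163.11 ≈ 2, so the molecular formula is C16H6O8.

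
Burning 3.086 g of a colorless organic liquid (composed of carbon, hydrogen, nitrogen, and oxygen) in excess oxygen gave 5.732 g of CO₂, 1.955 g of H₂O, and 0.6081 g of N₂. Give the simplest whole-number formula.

mol C = 5.732 g CO₂ ÷ 44.009 g/mol = 0.13025 mol
mol H = 2 × 1.955 g H₂O ÷ 18.015 g/mol = 0.21704 mol
mol N = 2 × 0.6081 g N₂ ÷ 28.014 g/mol = 0.043414 mol
mass O = 3.086 − (1.5644 + 0.21878 + 0.60810) = 0.69474 g → mol O = 0.69474 ÷ 15.999 = 0.043424 mol
Divide by the smallest (0.043414 mol): C 3.000, H 4.999, N 1.000, O 1.000

C3H5NO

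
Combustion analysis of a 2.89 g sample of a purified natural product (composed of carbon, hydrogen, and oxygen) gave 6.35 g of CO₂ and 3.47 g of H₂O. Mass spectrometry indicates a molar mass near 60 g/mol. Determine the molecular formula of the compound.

mol C = 6.35 g CO₂ ÷ 44.009 g/mol = 0.1443 mol
mol H = 2 × 3.47 g H₂O ÷ 18.015 g/mol = 0.3852 mol
mass O = 2.89 − (1.733 + 0.3883) = 0.7686 g → mol O = 0.7686 ÷ 15.999 = 0.04804 mol
Divide by the smallest (0.04804 mol): C 3.003, H 8.019, O 1.000
Empirical formula: C3H8O
Empirical-formula mass = 60.10 g/mol; 60 ÷ 60.10 ≈ 1, so the molecular formula is C3H8O.

C3H8O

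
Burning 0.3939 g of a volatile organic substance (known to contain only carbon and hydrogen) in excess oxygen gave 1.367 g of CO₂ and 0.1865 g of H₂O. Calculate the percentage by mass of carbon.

mol C = 1.367 g CO₂ ÷ 44.009 g/mol = 0.031062 mol
mol H = 2 × 0.1865 g H₂O ÷ 18.015 g/mol = 0.020705 mol
mass % C = 0.37308 g ÷ 0.3939 g × 100%

94.72%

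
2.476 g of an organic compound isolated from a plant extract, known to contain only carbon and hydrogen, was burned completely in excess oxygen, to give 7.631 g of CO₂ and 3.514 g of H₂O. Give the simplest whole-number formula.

mol C = 7.631 g CO₂ ÷ 44.009 g/mol = 0.17340 mol
mol H = 2 × 3.514 g H₂O ÷ 18.015 g/mol = 0.39012 mol
Divide by the smallest (0.17340 mol): C 1.000, H 2.250
Multiplying each by 4 gives whole numbers: C 4.00, H 9.00

C4H9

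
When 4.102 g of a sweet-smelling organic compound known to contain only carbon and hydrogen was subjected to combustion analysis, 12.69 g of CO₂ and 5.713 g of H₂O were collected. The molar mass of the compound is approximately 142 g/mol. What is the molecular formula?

C10H22

mol C = 12.69 g CO₂ ÷ 44.009 g/mol = 0.28835 mol
mol H = 2 × 5.713 g H₂O ÷ 18.015 g/mol = 0.63425 mol
Divide by the smallest (0.28835 mol): C 1.000, H 2.200
Multiplying each by 5 gives whole numbers: C 5.00, H 11.00
Empirical formula: C5H11
Empirical-formula mass = 71.14 g/mol; 142 ÷ 71.14 ≈ 2, so the molecular formula is C10H22.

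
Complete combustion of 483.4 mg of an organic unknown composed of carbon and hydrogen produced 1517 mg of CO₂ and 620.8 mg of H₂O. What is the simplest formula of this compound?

CH2

mol C = 1.517 g CO₂ ÷ 44.009 g/mol = 0.034470 mol
mol H = 2 × 0.6208 g H₂O ÷ 18.015 g/mol = 0.068920 mol
Divide by the smallest (0.034470 mol): C 1.000, H 1.999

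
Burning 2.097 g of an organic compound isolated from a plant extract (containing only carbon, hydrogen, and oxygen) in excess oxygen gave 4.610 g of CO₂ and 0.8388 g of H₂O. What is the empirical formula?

C9H8O4

mol C = 4.610 g CO₂ ÷ 44.009 g/mol = 0.10475 mol
mol H = 2 × 0.8388 g H₂O ÷ 18.015 g/mol = 0.093122 mol
mass O = 2.097 − (1.2582 + 0.093867) = 0.74496 g → mol O = 0.74496 ÷ 15.999 = 0.046563 mol
Divide by the smallest (0.046563 mol): C 2.250, H 2.000, O 1.000
Multiplying each by 4 gives whole numbers: C 9.00, H 8.00, O 4.00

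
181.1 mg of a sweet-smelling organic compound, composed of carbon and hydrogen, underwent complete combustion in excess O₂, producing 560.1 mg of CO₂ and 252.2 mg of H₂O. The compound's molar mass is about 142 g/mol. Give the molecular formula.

C10H22

mol C = 0.5601 g CO₂ ÷ 44.009 g/mol = 0.012727 mol
mol H = 2 × 0.2522 g H₂O ÷ 18.015 g/mol = 0.027999 mol
Divide by the smallest (0.012727 mol): C 1.000, H 2.200
Multiplying each by 5 gives whole numbers: C 5.00, H 11.00
Empirical formula: C5H11
Empirical-formula mass = 71.14 g/mol; 142 ÷ 71.14 ≈ 2, so the molecular formula is C10H22.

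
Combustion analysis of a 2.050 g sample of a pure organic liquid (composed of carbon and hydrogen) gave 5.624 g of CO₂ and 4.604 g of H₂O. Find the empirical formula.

mol C = 5.624 g CO₂ ÷ 44.009 g/mol = 0.12779 mol
mol H = 2 × 4.604 g H₂O ÷ 18.015 g/mol = 0.51113 mol
Divide by the smallest (0.12779 mol): C 1.000, H 4.000

CH4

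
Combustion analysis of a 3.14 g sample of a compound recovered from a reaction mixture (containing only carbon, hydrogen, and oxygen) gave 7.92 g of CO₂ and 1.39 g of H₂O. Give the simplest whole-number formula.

mol C = 7.92 g CO₂ ÷ 44.009 g/mol = 0.1800 mol
mol H = 2 × 1.39 g H₂O ÷ 18.015 g/mol = 0.1543 mol
mass O = 3.14 − (2.162 + 0.1556) = 0.8229 g → mol O = 0.8229 ÷ 15.999 = 0.05144 mol
Divide by the smallest (0.05144 mol): C 3.499, H 3.000, O 1.000
Multiplying each by 2 gives whole numbers: C 7.00, H 6.00, O 2.00

C7H6O2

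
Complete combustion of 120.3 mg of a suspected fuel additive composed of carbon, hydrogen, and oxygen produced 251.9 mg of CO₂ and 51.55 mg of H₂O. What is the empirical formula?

C2H2O

mol C = 0.2519 g CO₂ ÷ 44.009 g/mol = 0.0057238 mol
mol H = 2 × 0.05155 g H₂O ÷ 18.015 g/mol = 0.0057230 mol
mass O = 0.1203 − (0.068749 + 0.0057688) = 0.045782 g → mol O = 0.045782 ÷ 15.999 = 0.0028616 mol
Divide by the smallest (0.0028616 mol): C 2.000, H 2.000, O 1.000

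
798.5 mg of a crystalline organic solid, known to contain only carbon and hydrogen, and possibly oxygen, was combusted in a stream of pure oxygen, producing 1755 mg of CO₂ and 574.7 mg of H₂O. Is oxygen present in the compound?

mol C = 1.755 g CO₂ ÷ 44.009 g/mol = 0.039878 mol
mol H = 2 × 0.5747 g H₂O ÷ 18.015 g/mol = 0.063802 mol
C and H account for only 0.54329 g of the 0.7985 g sample; the remaining 0.25521 g must be oxygen.

yes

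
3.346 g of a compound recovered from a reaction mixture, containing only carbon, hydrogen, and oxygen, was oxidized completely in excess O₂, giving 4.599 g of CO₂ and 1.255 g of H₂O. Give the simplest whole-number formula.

C6H8O7

mol C = 4.599 g CO₂ ÷ 44.009 g/mol = 0.10450 mol
mol H = 2 × 1.255 g H₂O ÷ 18.015 g/mol = 0.13933 mol
mass O = 3.346 − (1.2552 + 0.14044) = 1.9504 g → mol O = 1.9504 ÷ 15.999 = 0.12191 mol
Divide by the smallest (0.10450 mol): C 1.000, H 1.333, O 1.167
Multiplying each by 6 gives whole numbers: C 6.00, H 8.00, O 7.00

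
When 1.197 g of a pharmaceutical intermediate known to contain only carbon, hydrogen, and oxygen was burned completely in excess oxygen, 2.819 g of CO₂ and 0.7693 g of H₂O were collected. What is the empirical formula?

C3H4O

mol C = 2.819 g CO₂ ÷ 44.009 g/mol = 0.064055 mol
mol H = 2 × 0.7693 g H₂O ÷ 18.015 g/mol = 0.085407 mol
mass O = 1.197 − (0.76937 + 0.086090) = 0.34154 g → mol O = 0.34154 ÷ 15.999 = 0.021348 mol
Divide by the smallest (0.021348 mol): C 3.001, H 4.001, O 1.000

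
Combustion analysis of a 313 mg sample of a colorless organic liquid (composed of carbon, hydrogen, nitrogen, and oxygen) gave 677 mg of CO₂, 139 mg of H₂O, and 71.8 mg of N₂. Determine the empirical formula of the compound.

mol C = 0.677 g CO₂ ÷ 44.009 g/mol = 0.01538 mol
mol H = 2 × 0.139 g H₂O ÷ 18.015 g/mol = 0.01543 mol
mol N = 2 × 0.0718 g N₂ ÷ 28.014 g/mol = 0.005126 mol
mass O = 0.313 − (0.1848 + 0.01556 + 0.07180) = 0.04088 g → mol O = 0.04088 ÷ 15.999 = 0.002555 mol
Divide by the smallest (0.002555 mol): C 6.021, H 6.040, N 2.006, O 1.000

C6H6N2O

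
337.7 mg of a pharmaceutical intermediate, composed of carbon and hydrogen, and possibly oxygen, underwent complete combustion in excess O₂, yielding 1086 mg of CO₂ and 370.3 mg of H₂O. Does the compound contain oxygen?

mol C = 1.086 g CO₂ ÷ 44.009 g/mol = 0.024677 mol
mol H = 2 × 0.3703 g H₂O ÷ 18.015 g/mol = 0.041110 mol
C and H together account for 0.33783 g — essentially the entire 0.3377 g sample — so the compound contains no oxygen.

no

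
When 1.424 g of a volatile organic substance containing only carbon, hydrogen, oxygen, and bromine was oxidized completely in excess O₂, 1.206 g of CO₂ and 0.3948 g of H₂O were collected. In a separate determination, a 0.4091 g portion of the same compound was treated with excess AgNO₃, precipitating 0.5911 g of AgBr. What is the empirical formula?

C5H8Br2O2

mol C = 1.206 g CO₂ ÷ 44.009 g/mol = 0.027403 mol
mol H = 2 × 0.3948 g H₂O ÷ 18.015 g/mol = 0.043830 mol
From the AgBr data: mol Br per gram of compound = (0.5911 ÷ 187.772) ÷ 0.4091 = 0.0076949 mol/g, so in the 1.424 g combustion sample mol Br = 0.010957 mol
mass O = 1.424 − (0.32914 + 0.044181 + 0.87555) = 0.17513 g → mol O = 0.17513 ÷ 15.999 = 0.010946 mol
Divide by the smallest (0.010946 mol): C 2.503, H 4.004, Br 1.001, O 1.000
Multiplying each by 2 gives whole numbers: C 5.01, H 8.01, Br 2.00, O 2.00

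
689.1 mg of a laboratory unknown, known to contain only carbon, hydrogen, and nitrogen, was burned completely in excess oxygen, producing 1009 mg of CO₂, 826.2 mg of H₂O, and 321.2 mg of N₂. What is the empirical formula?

CH4N

mol C = 1.009 g CO₂ ÷ 44.009 g/mol = 0.022927 mol
mol H = 2 × 0.8262 g H₂O ÷ 18.015 g/mol = 0.091724 mol
mol N = 2 × 0.3212 g N₂ ÷ 28.014 g/mol = 0.022931 mol
Divide by the smallest (0.022927 mol): C 1.000, H 4.001, N 1.000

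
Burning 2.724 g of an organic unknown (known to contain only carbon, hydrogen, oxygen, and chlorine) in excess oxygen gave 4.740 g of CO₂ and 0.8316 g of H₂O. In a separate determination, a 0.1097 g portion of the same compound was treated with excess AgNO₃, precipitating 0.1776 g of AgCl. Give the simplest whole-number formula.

mol C = 4.740 g CO₂ ÷ 44.009 g/mol = 0.10771 mol
mol H = 2 × 0.8316 g H₂O ÷ 18.015 g/mol = 0.092323 mol
From the AgCl data: mol Cl per gram of compound = (0.1776 ÷ 143.318) ÷ 0.1097 = 0.011296 mol/g, so in the 2.724 g combustion sample mol Cl = 0.030771 mol
mass O = 2.724 − (1.2936 + 0.093062 + 1.0908) = 0.24646 g → mol O = 0.24646 ÷ 15.999 = 0.015404 mol
Divide by the smallest (0.015404 mol): C 6.992, H 5.993, Cl 1.998, O 1.000

C7H6Cl2O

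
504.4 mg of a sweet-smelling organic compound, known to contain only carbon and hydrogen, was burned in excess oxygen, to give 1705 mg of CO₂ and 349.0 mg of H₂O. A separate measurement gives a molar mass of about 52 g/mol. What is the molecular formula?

C4H4

mol C = 1.705 g CO₂ ÷ 44.009 g/mol = 0.038742 mol
mol H = 2 × 0.3490 g H₂O ÷ 18.015 g/mol = 0.038745 mol
Divide by the smallest (0.038742 mol): C 1.000, H 1.000
Empirical formula: CH
Empirical-formula mass = 13.02 g/mol; 52 ÷ 13.02 ≈ 4, so the molecular formula is C4H4.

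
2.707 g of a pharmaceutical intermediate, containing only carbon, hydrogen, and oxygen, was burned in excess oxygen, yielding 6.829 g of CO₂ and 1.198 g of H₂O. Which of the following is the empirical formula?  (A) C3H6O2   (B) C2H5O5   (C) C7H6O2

(C) C7H6O2

mol C = 6.829 g CO₂ ÷ 44.009 g/mol = 0.15517 mol
mol H = 2 × 1.198 g H₂O ÷ 18.015 g/mol = 0.13300 mol
mass O = 2.707 − (1.8638 + 0.13406) = 0.70916 g → mol O = 0.70916 ÷ 15.999 = 0.044325 mol
Divide by the smallest (0.044325 mol): C 3.501, H 3.001, O 1.000
Multiplying each by 2 gives whole numbers: C 7.00, H 6.00, O 2.00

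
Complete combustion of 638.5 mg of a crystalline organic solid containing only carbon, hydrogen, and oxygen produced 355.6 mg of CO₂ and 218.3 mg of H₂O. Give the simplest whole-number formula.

CH3O4

mol C = 0.3556 g CO₂ ÷ 44.009 g/mol = 0.0080802 mol
mol H = 2 × 0.2183 g H₂O ÷ 18.015 g/mol = 0.024235 mol
mass O = 0.6385 − (0.097051 + 0.024429) = 0.51702 g → mol O = 0.51702 ÷ 15.999 = 0.032316 mol
Divide by the smallest (0.0080802 mol): C 1.000, H 2.999, O 3.999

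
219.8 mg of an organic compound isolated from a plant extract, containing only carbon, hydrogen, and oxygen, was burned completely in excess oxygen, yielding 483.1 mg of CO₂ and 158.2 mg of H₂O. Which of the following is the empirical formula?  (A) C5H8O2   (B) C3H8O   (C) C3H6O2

mol C = 0.4831 g CO₂ ÷ 44.009 g/mol = 0.010977 mol
mol H = 2 × 0.1582 g H₂O ÷ 18.015 g/mol = 0.017563 mol
mass O = 0.2198 − (0.13185 + 0.017704) = 0.070248 g → mol O = 0.070248 ÷ 15.999 = 0.0043908 mol
Divide by the smallest (0.0043908 mol): C 2.500, H 4.000, O 1.000
Multiplying each by 2 gives whole numbers: C 5.00, H 8.00, O 2.00

(A) C5H8O2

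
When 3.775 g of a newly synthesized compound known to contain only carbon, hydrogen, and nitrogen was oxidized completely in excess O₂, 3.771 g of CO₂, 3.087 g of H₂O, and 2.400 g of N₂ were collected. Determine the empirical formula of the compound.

CH4N2

mol C = 3.771 g CO₂ ÷ 44.009 g/mol = 0.085687 mol
mol H = 2 × 3.087 g H₂O ÷ 18.015 g/mol = 0.34271 mol
mol N = 2 × 2.400 g N₂ ÷ 28.014 g/mol = 0.17134 mol
Divide by the smallest (0.085687 mol): C 1.000, H 4.000, N 2.000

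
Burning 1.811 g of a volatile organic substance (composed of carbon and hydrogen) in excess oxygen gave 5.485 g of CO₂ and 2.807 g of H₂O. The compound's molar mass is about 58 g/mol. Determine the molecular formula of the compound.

C4H10

mol C = 5.485 g CO₂ ÷ 44.009 g/mol = 0.12463 mol
mol H = 2 × 2.807 g H₂O ÷ 18.015 g/mol = 0.31163 mol
Divide by the smallest (0.12463 mol): C 1.000, H 2.500
Multiplying each by 2 gives whole numbers: C 2.00, H 5.00
Empirical formula: C2H5
Empirical-formula mass = 29.06 g/mol; 58 ÷ 29.06 ≈ 2, so the molecular formula is C4H10.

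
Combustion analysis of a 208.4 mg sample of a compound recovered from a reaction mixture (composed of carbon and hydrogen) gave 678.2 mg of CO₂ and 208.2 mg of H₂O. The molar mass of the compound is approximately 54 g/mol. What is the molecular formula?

C4H6

mol C = 0.6782 g CO₂ ÷ 44.009 g/mol = 0.015410 mol
mol H = 2 × 0.2082 g H₂O ÷ 18.015 g/mol = 0.023114 mol
Divide by the smallest (0.015410 mol): C 1.000, H 1.500
Multiplying each by 2 gives whole numbers: C 2.00, H 3.00
Empirical formula: C2H3
Empirical-formula mass = 27.05 g/mol; 54 ÷ 27.05 ≈ 2, so the molecular formula is C4H6.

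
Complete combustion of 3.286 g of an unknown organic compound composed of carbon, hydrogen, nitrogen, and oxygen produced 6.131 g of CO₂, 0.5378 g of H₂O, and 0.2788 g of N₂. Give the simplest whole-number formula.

mol C = 6.131 g CO₂ ÷ 44.009 g/mol = 0.13931 mol
mol H = 2 × 0.5378 g H₂O ÷ 18.015 g/mol = 0.059706 mol
mol N = 2 × 0.2788 g N₂ ÷ 28.014 g/mol = 0.019904 mol
mass O = 3.286 − (1.6733 + 0.060183 + 0.27880) = 1.2737 g → mol O = 1.2737 ÷ 15.999 = 0.079613 mol
Divide by the smallest (0.019904 mol): C 6.999, H 3.000, N 1.000, O 4.000

C7H3NO4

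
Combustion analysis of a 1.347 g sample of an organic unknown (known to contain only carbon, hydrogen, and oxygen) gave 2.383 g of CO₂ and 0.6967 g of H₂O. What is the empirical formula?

mol C = 2.383 g CO₂ ÷ 44.009 g/mol = 0.054148 mol
mol H = 2 × 0.6967 g H₂O ÷ 18.015 g/mol = 0.077347 mol
mass O = 1.347 − (0.65037 + 0.077965) = 0.61866 g → mol O = 0.61866 ÷ 15.999 = 0.038669 mol
Divide by the smallest (0.038669 mol): C 1.400, H 2.000, O 1.000
Multiplying each by 5 gives whole numbers: C 7.00, H 10.00, O 5.00

C7H10O5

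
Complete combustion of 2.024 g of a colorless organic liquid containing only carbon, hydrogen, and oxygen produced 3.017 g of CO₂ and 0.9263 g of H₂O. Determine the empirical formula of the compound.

mol C = 3.017 g CO₂ ÷ 44.009 g/mol = 0.068554 mol
mol H = 2 × 0.9263 g H₂O ÷ 18.015 g/mol = 0.10284 mol
mass O = 2.024 − (0.82340 + 0.10366) = 1.0969 g → mol O = 1.0969 ÷ 15.999 = 0.068563 mol
Divide by the smallest (0.068554 mol): C 1.000, H 1.500, O 1.000
Multiplying each by 2 gives whole numbers: C 2.00, H 3.00, O 2.00

C2H3O2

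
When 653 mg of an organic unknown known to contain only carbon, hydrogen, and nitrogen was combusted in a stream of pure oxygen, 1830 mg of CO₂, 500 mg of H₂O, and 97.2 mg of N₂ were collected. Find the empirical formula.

mol C = 1.83 g CO₂ ÷ 44.009 g/mol = 0.04158 mol
mol H = 2 × 0.500 g H₂O ÷ 18.015 g/mol = 0.05551 mol
mol N = 2 × 0.0972 g N₂ ÷ 28.014 g/mol = 0.006939 mol
Divide by the smallest (0.006939 mol): C 5.992, H 7.999, N 1.000

C6H8N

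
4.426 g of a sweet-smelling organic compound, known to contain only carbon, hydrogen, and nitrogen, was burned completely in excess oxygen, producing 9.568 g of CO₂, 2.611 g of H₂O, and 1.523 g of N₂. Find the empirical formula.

C6H8N3

mol C = 9.568 g CO₂ ÷ 44.009 g/mol = 0.21741 mol
mol H = 2 × 2.611 g H₂O ÷ 18.015 g/mol = 0.28987 mol
mol N = 2 × 1.523 g N₂ ÷ 28.014 g/mol = 0.10873 mol
Divide by the smallest (0.10873 mol): C 2.000, H 2.666, N 1.000
Multiplying each by 3 gives whole numbers: C 6.00, H 8.00, N 3.00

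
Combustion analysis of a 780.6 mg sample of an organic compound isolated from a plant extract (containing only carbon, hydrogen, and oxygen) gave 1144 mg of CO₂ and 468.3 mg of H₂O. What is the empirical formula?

CH2O

mol C = 1.144 g CO₂ ÷ 44.009 g/mol = 0.025995 mol
mol H = 2 × 0.4683 g H₂O ÷ 18.015 g/mol = 0.051990 mol
mass O = 0.7806 − (0.31222 + 0.052406) = 0.41597 g → mol O = 0.41597 ÷ 15.999 = 0.026000 mol
Divide by the smallest (0.025995 mol): C 1.000, H 2.000, O 1.000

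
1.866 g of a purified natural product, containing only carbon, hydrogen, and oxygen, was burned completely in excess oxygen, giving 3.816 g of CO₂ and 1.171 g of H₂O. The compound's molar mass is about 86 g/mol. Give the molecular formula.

C4H6O2

mol C = 3.816 g CO₂ ÷ 44.009 g/mol = 0.086710 mol
mol H = 2 × 1.171 g H₂O ÷ 18.015 g/mol = 0.13000 mol
mass O = 1.866 − (1.0415 + 0.13104) = 0.69349 g → mol O = 0.69349 ÷ 15.999 = 0.043346 mol
Divide by the smallest (0.043346 mol): C 2.000, H 2.999, O 1.000
Empirical formula: C2H3O
Empirical-formula mass = 43.05 g/mol; 86 ÷ 43.05 ≈ 2, so the molecular formula is C4H6O2.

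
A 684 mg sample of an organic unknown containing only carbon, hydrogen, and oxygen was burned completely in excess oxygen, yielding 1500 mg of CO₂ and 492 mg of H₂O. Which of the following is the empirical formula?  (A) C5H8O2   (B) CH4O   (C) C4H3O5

mol C = 1.50 g CO₂ ÷ 44.009 g/mol = 0.03408 mol
mol H = 2 × 0.492 g H₂O ÷ 18.015 g/mol = 0.05462 mol
mass O = 0.684 − (0.4094 + 0.05506) = 0.2196 g → mol O = 0.2196 ÷ 15.999 = 0.01372 mol
Divide by the smallest (0.01372 mol): C 2.484, H 3.980, O 1.000
Multiplying each by 2 gives whole numbers: C 4.97, H 7.96, O 2.00

(A) C5H8O2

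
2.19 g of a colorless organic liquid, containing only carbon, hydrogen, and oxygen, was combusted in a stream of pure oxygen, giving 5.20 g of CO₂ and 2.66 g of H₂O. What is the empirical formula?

mol C = 5.20 g CO₂ ÷ 44.009 g/mol = 0.1182 mol
mol H = 2 × 2.66 g H₂O ÷ 18.015 g/mol = 0.2953 mol
mass O = 2.19 − (1.419 + 0.2977) = 0.4731 g → mol O = 0.4731 ÷ 15.999 = 0.02957 mol
Divide by the smallest (0.02957 mol): C 3.995, H 9.986, O 1.000

C4H10O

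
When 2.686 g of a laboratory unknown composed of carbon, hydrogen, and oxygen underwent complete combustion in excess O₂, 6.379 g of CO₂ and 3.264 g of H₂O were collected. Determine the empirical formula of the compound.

C4H10O

mol C = 6.379 g CO₂ ÷ 44.009 g/mol = 0.14495 mol
mol H = 2 × 3.264 g H₂O ÷ 18.015 g/mol = 0.36236 mol
mass O = 2.686 − (1.7410 + 0.36526) = 0.57977 g → mol O = 0.57977 ÷ 15.999 = 0.036238 mol
Divide by the smallest (0.036238 mol): C 4.000, H 10.000, O 1.000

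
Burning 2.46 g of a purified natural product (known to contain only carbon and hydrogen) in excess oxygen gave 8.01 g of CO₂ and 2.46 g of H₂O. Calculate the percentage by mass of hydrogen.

mol C = 8.01 g CO₂ ÷ 44.009 g/mol = 0.1820 mol
mol H = 2 × 2.46 g H₂O ÷ 18.015 g/mol = 0.2731 mol
mass % H = 0.2753 g ÷ 2.46 g × 100%

11.2%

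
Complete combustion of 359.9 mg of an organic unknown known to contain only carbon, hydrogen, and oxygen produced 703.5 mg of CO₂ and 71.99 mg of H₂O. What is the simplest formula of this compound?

C8H4O5

mol C = 0.7035 g CO₂ ÷ 44.009 g/mol = 0.015985 mol
mol H = 2 × 0.07199 g H₂O ÷ 18.015 g/mol = 0.0079922 mol
mass O = 0.3599 − (0.19200 + 0.0080562) = 0.15984 g → mol O = 0.15984 ÷ 15.999 = 0.0099908 mol
Divide by the smallest (0.0079922 mol): C 2.000, H 1.000, O 1.250
Multiplying each by 4 gives whole numbers: C 8.00, H 4.00, O 5.00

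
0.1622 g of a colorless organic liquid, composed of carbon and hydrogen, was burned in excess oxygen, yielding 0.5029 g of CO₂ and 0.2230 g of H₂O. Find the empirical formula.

mol C = 0.5029 g CO₂ ÷ 44.009 g/mol = 0.011427 mol
mol H = 2 × 0.2230 g H₂O ÷ 18.015 g/mol = 0.024757 mol
Divide by the smallest (0.011427 mol): C 1.000, H 2.167
Multiplying each by 6 gives whole numbers: C 6.00, H 13.00

C6H13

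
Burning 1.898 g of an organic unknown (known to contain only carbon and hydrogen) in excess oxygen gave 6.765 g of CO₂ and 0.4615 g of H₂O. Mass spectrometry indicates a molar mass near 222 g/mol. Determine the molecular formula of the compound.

mol C = 6.765 g CO₂ ÷ 44.009 g/mol = 0.15372 mol
mol H = 2 × 0.4615 g H₂O ÷ 18.015 g/mol = 0.051235 mol
Divide by the smallest (0.051235 mol): C 3.000, H 1.000
Empirical formula: C3H
Empirical-formula mass = 37.04 g/mol; 222 ÷ 37.04 ≈ 6, so the molecular formula is C18H6.

C18H6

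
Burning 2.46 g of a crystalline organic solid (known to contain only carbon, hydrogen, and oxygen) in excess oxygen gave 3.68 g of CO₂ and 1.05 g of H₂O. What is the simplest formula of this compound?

mol C = 3.68 g CO₂ ÷ 44.009 g/mol = 0.08362 mol
mol H = 2 × 1.05 g H₂O ÷ 18.015 g/mol = 0.1166 mol
mass O = 2.46 − (1.004 + 0.1175) = 1.338 g → mol O = 1.338 ÷ 15.999 = 0.08364 mol
Divide by the smallest (0.08362 mol): C 1.000, H 1.394, O 1.000
Multiplying each by 5 gives whole numbers: C 5.00, H 6.97, O 5.00

C5H7O5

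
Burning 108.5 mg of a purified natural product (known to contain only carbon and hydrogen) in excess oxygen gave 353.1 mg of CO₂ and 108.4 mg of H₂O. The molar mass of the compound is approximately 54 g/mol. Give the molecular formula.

mol C = 0.3531 g CO₂ ÷ 44.009 g/mol = 0.0080234 mol
mol H = 2 × 0.1084 g H₂O ÷ 18.015 g/mol = 0.012034 mol
Divide by the smallest (0.0080234 mol): C 1.000, H 1.500
Multiplying each by 2 gives whole numbers: C 2.00, H 3.00
Empirical formula: C2H3
Empirical-formula mass = 27.05 g/mol; 54 ÷ 27.05 ≈ 2, so the molecular formula is C4H6.

C4H6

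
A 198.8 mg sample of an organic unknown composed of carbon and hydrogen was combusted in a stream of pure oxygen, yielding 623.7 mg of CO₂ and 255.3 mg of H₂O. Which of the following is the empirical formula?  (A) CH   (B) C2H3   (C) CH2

(C) CH2

mol C = 0.6237 g CO₂ ÷ 44.009 g/mol = 0.014172 mol
mol H = 2 × 0.2553 g H₂O ÷ 18.015 g/mol = 0.028343 mol
Divide by the smallest (0.014172 mol): C 1.000, H 2.000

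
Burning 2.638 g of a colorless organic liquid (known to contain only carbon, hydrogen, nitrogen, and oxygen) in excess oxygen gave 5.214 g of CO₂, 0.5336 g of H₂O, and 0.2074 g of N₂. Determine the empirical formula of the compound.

C8H4NO4

mol C = 5.214 g CO₂ ÷ 44.009 g/mol = 0.11848 mol
mol H = 2 × 0.5336 g H₂O ÷ 18.015 g/mol = 0.059240 mol
mol N = 2 × 0.2074 g N₂ ÷ 28.014 g/mol = 0.014807 mol
mass O = 2.638 − (1.4230 + 0.059713 + 0.20740) = 0.94787 g → mol O = 0.94787 ÷ 15.999 = 0.059246 mol
Divide by the smallest (0.014807 mol): C 8.001, H 4.001, N 1.000, O 4.001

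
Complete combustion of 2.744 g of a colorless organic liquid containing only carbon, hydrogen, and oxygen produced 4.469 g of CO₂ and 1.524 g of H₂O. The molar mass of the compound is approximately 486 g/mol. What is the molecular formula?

mol C = 4.469 g CO₂ ÷ 44.009 g/mol = 0.10155 mol
mol H = 2 × 1.524 g H₂O ÷ 18.015 g/mol = 0.16919 mol
mass O = 2.744 − (1.2197 + 0.17055) = 1.3538 g → mol O = 1.3538 ÷ 15.999 = 0.084616 mol
Divide by the smallest (0.084616 mol): C 1.200, H 2.000, O 1.000
Multiplying each by 5 gives whole numbers: C 6.00, H 10.00, O 5.00
Empirical formula: C6H10O5
Empirical-formula mass = 162.14 g/mol; 486 ÷ 162.14 ≈ 3, so the molecular formula is C18H30O15.

C18H30O15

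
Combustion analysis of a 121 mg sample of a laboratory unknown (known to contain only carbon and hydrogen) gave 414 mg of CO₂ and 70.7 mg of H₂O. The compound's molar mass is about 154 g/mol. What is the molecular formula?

C12H10

mol C = 0.414 g CO₂ ÷ 44.009 g/mol = 0.009407 mol
mol H = 2 × 0.0707 g H₂O ÷ 18.015 g/mol = 0.007849 mol
Divide by the smallest (0.007849 mol): C 1.199, H 1.000
Multiplying each by 5 gives whole numbers: C 5.99, H 5.00
Empirical formula: C6H5
Empirical-formula mass = 77.11 g/mol; 154 ÷ 77.11 ≈ 2, so the molecular formula is C12H10.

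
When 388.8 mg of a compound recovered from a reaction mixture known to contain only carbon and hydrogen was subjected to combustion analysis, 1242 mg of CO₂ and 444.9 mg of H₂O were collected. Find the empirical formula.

C4H7

mol C = 1.242 g CO₂ ÷ 44.009 g/mol = 0.028222 mol
mol H = 2 × 0.4449 g H₂O ÷ 18.015 g/mol = 0.049392 mol
Divide by the smallest (0.028222 mol): C 1.000, H 1.750
Multiplying each by 4 gives whole numbers: C 4.00, H 7.00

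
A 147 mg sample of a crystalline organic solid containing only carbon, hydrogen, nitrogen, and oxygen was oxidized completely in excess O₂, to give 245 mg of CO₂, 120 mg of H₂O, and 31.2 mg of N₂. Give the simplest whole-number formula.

mol C = 0.245 g CO₂ ÷ 44.009 g/mol = 0.005567 mol
mol H = 2 × 0.120 g H₂O ÷ 18.015 g/mol = 0.01332 mol
mol N = 2 × 0.0312 g N₂ ÷ 28.014 g/mol = 0.002227 mol
mass O = 0.147 − (0.06687 + 0.01343 + 0.03120) = 0.03551 g → mol O = 0.03551 ÷ 15.999 = 0.002219 mol
Divide by the smallest (0.002219 mol): C 2.509, H 6.003, N 1.004, O 1.000
Multiplying each by 2 gives whole numbers: C 5.02, H 12.01, N 2.01, O 2.00

C5H12N2O2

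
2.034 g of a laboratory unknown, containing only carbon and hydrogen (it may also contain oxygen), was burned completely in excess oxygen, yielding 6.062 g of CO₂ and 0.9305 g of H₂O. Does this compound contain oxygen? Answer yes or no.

mol C = 6.062 g CO₂ ÷ 44.009 g/mol = 0.13774 mol
mol H = 2 × 0.9305 g H₂O ÷ 18.015 g/mol = 0.10330 mol
C and H account for only 1.7586 g of the 2.034 g sample; the remaining 0.27542 g must be oxygen.

yes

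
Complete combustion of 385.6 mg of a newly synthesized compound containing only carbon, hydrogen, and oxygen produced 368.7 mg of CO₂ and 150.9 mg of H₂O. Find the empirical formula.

CH2O2

mol C = 0.3687 g CO₂ ÷ 44.009 g/mol = 0.0083778 mol
mol H = 2 × 0.1509 g H₂O ÷ 18.015 g/mol = 0.016753 mol
mass O = 0.3856 − (0.10063 + 0.016887) = 0.26809 g → mol O = 0.26809 ÷ 15.999 = 0.016756 mol
Divide by the smallest (0.0083778 mol): C 1.000, H 2.000, O 2.000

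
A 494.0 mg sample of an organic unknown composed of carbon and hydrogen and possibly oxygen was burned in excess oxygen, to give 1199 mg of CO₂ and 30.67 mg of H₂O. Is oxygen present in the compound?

yes

mol C = 1.199 g CO₂ ÷ 44.009 g/mol = 0.027244 mol
mol H = 2 × 0.03067 g H₂O ÷ 18.015 g/mol = 0.0034049 mol
C and H account for only 0.33066 g of the 0.4940 g sample; the remaining 0.16334 g must be oxygen.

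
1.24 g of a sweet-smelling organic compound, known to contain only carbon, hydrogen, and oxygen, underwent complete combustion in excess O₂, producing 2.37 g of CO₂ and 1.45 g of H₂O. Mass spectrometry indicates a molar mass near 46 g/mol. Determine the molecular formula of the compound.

mol C = 2.37 g CO₂ ÷ 44.009 g/mol = 0.05385 mol
mol H = 2 × 1.45 g H₂O ÷ 18.015 g/mol = 0.1610 mol
mass O = 1.24 − (0.6468 + 0.1623) = 0.4309 g → mol O = 0.4309 ÷ 15.999 = 0.02693 mol
Divide by the smallest (0.02693 mol): C 1.999, H 5.977, O 1.000
Empirical formula: C2H6O
Empirical-formula mass = 46.07 g/mol; 46 ÷ 46.07 ≈ 1, so the molecular formula is C2H6O.

C2H6O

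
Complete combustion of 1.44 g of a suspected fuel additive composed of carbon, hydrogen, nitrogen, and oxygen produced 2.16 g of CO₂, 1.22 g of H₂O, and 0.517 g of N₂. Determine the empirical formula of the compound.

C4H11N3O

mol C = 2.16 g CO₂ ÷ 44.009 g/mol = 0.04908 mol
mol H = 2 × 1.22 g H₂O ÷ 18.015 g/mol = 0.1354 mol
mol N = 2 × 0.517 g N₂ ÷ 28.014 g/mol = 0.03691 mol
mass O = 1.44 − (0.5895 + 0.1365 + 0.5170) = 0.1970 g → mol O = 0.1970 ÷ 15.999 = 0.01231 mol
Divide by the smallest (0.01231 mol): C 3.987, H 11.002, N 2.998, O 1.000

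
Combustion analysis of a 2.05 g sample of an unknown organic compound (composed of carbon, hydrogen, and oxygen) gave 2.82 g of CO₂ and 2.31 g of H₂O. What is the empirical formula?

mol C = 2.82 g CO₂ ÷ 44.009 g/mol = 0.06408 mol
mol H = 2 × 2.31 g H₂O ÷ 18.015 g/mol = 0.2565 mol
mass O = 2.05 − (0.7696 + 0.2585) = 1.022 g → mol O = 1.022 ÷ 15.999 = 0.06387 mol
Divide by the smallest (0.06387 mol): C 1.003, H 4.015, O 1.000

CH4O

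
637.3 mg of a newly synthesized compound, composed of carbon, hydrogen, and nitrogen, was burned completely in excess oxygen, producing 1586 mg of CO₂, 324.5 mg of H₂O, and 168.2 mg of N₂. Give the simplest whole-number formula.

C3H3N

mol C = 1.586 g CO₂ ÷ 44.009 g/mol = 0.036038 mol
mol H = 2 × 0.3245 g H₂O ÷ 18.015 g/mol = 0.036026 mol
mol N = 2 × 0.1682 g N₂ ÷ 28.014 g/mol = 0.012008 mol
Divide by the smallest (0.012008 mol): C 3.001, H 3.000, N 1.000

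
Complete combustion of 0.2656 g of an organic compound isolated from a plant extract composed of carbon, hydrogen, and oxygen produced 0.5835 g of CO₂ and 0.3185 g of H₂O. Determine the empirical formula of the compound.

mol C = 0.5835 g CO₂ ÷ 44.009 g/mol = 0.013259 mol
mol H = 2 × 0.3185 g H₂O ÷ 18.015 g/mol = 0.035359 mol
mass O = 0.2656 − (0.15925 + 0.035642) = 0.070708 g → mol O = 0.070708 ÷ 15.999 = 0.0044195 mol
Divide by the smallest (0.0044195 mol): C 3.000, H 8.001, O 1.000

C3H8O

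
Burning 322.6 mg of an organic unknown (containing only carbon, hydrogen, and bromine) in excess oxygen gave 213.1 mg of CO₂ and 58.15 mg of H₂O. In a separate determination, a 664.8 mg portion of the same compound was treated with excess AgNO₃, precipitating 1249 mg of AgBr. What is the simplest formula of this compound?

C3H4Br2

mol C = 0.2131 g CO₂ ÷ 44.009 g/mol = 0.0048422 mol
mol H = 2 × 0.05815 g H₂O ÷ 18.015 g/mol = 0.0064557 mol
From the AgBr data: mol Br per gram of compound = (1.249 ÷ 187.772) ÷ 0.6648 = 0.010006 mol/g, so in the 0.3226 g combustion sample mol Br = 0.0032278 mol
Divide by the smallest (0.0032278 mol): C 1.500, H 2.000, Br 1.000
Multiplying each by 2 gives whole numbers: C 3.00, H 4.00, Br 2.00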